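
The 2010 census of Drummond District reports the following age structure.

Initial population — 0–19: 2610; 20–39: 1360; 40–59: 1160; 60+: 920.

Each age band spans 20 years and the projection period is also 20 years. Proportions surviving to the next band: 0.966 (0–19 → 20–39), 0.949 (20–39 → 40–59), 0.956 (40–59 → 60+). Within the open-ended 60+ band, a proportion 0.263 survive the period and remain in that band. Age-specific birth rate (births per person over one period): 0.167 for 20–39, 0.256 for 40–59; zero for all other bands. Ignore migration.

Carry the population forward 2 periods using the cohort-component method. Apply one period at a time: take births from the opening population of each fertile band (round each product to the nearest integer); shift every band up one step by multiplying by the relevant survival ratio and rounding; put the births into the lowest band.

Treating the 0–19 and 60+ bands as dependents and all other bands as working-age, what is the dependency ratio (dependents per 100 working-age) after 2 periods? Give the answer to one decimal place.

80.7

Let band 1 be 0–19 through band 4 = 60+.
— Period 1 —
Births: 1360 × 0.167 = 227 ; 1160 × 0.256 = 297 — total 524
Band 2: 2610 × 0.966 = 2521
Band 3: 1360 × 0.949 = 1291
Band 4: 1160 × 0.956 + 920 × 0.263 = 1109 + 242 = 1351
→ [524, 2521, 1291, 1351]
— Period 2 —
Births: 2521 × 0.167 = 421 ; 1291 × 0.256 = 330 — total 751
Band 2: 524 × 0.966 = 506
Band 3: 2521 × 0.949 = 2392
Band 4: 1291 × 0.956 + 1351 × 0.263 = 1234 + 355 = 1589
→ [751, 506, 2392, 1589]
Dependents (band 0–19 + band 60+) = 751 + 1589 = 2340; working-age = 2898; ratio = 2340/2898 × 100 = 80.7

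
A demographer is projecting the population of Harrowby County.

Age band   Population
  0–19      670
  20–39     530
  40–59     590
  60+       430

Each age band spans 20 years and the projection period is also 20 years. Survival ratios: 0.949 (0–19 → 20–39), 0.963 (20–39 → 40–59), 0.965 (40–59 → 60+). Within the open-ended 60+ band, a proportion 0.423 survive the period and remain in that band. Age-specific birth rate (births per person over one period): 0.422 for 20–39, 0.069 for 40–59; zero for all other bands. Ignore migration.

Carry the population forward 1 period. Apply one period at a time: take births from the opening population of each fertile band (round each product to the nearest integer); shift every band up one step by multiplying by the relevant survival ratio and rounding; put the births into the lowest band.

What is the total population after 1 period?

Period 1.
Births: 530 * 0.422 = 224, 590 * 0.069 = 41 ⇒ total 265
20–39: 670 * 0.949 = 636
40–59: 530 * 0.963 = 510
60+: 590 * 0.965 + 430 * 0.423 = 569 + 182 = 751
Population now: 0–19=265, 20–39=636, 40–59=510, 60+=751
Total after period 1: 265 + 636 + 510 + 751 = 2162

2162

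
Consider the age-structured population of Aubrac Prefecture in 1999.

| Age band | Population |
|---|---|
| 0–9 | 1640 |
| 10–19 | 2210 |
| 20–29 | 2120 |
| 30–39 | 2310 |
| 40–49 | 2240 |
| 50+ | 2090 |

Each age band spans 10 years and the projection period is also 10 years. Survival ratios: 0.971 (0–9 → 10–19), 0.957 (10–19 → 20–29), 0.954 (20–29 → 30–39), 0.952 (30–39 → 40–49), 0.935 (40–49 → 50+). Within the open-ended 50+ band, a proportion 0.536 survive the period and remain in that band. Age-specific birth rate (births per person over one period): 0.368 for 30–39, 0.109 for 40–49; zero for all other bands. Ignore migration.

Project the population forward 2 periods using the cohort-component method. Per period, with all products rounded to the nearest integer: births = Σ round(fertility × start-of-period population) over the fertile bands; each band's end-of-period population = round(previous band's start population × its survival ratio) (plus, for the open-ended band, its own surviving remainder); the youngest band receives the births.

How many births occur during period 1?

1094

Let group 1 be 0–9 through group 6 = 50+.
After projecting period 1:
Births: 2310 × 0.368 = 850 ; 2240 × 0.109 = 244 → 1094
Group 2: 1640 × 0.971 = 1592
Group 3: 2210 × 0.957 = 2115
Group 4: 2120 × 0.954 = 2022
Group 5: 2310 × 0.952 = 2199
Group 6: 2240 × 0.935 + 2090 × 0.536 = 2094 + 1120 = 3214
Giving 1094 / 1592 / 2115 / 2022 / 2199 / 3214.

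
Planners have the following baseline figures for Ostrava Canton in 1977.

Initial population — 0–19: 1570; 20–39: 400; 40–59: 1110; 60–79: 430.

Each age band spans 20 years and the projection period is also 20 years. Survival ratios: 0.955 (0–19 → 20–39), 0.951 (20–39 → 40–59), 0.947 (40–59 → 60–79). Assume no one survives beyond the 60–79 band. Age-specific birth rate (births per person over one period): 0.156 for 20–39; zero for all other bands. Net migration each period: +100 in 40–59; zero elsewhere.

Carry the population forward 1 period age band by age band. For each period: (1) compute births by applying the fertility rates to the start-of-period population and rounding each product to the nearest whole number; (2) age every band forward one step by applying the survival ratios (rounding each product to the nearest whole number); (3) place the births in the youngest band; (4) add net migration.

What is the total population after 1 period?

After projecting period 1:
Births: 400 × 0.156 = 62
20–39: 1570 × 0.955 = 1499
40–59: 400 × 0.951 = 380
60–79: 1110 × 0.947 = 1051
Net migration: 40–59 + 100 → 480
End of period: [62, 1499, 480, 1051]
Total after period 1: 62 + 1499 + 480 + 1051 = 3092

3092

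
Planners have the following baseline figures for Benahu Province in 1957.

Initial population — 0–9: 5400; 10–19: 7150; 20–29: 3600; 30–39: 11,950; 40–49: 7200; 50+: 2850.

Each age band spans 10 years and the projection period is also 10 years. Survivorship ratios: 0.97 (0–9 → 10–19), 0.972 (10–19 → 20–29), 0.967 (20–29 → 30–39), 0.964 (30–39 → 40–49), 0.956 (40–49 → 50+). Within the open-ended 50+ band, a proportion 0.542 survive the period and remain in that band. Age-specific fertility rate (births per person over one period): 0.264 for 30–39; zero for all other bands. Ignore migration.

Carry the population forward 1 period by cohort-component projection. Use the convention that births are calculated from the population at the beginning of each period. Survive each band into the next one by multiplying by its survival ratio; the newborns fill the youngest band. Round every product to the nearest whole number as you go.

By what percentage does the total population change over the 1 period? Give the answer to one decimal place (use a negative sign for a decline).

1.6

After projecting period 1:
Births: 11950 × 0.264 = 3155
10–19: 5400 × 0.97 = 5238
20–29: 7150 × 0.972 = 6950
30–39: 3600 × 0.967 = 3481
40–49: 11950 × 0.964 = 11520
50+: 7200 × 0.956 + 2850 × 0.542 = 6883 + 1545 = 8428
Population now: 0–9=3155, 10–19=5238, 20–29=6950, 30–39=3481, 40–49=11520, 50+=8428
Total: 38150 → 38772; change = 622; percentage change = 1.6%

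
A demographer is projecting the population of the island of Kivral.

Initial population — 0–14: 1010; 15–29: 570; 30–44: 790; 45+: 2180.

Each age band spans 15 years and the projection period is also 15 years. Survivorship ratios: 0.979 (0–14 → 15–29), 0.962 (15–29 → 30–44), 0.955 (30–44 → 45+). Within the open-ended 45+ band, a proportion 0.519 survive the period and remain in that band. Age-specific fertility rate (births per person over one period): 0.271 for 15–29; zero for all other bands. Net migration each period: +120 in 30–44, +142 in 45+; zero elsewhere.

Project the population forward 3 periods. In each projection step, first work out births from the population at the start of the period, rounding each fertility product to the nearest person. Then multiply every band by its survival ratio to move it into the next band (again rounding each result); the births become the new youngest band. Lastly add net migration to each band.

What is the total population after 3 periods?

— Period 1 —
Births: 570 * 0.271 = 154
15–29: 1010 * 0.979 = 989
30–44: 570 * 0.962 = 548
45+: 790 * 0.955 + 2180 * 0.519 = 754 + 1131 = 1885
Net migration: 30–44 + 120 → 668; 45+ + 142 → 2027
Giving 154 / 989 / 668 / 2027.
— Period 2 —
Births: 989 * 0.271 = 268
15–29: 154 * 0.979 = 151
30–44: 989 * 0.962 = 951
45+: 668 * 0.955 + 2027 * 0.519 = 638 + 1052 = 1690
Net migration: 30–44 + 120 → 1071; 45+ + 142 → 1832
Giving 268 / 151 / 1071 / 1832.
— Period 3 —
Births: 151 * 0.271 = 41
15–29: 268 * 0.979 = 262
30–44: 151 * 0.962 = 145
45+: 1071 * 0.955 + 1832 * 0.519 = 1023 + 951 = 1974
Net migration: 30–44 + 120 → 265; 45+ + 142 → 2116
Giving 41 / 262 / 265 / 2116.
Total after period 3: 41 + 262 + 265 + 2116 = 2684

2684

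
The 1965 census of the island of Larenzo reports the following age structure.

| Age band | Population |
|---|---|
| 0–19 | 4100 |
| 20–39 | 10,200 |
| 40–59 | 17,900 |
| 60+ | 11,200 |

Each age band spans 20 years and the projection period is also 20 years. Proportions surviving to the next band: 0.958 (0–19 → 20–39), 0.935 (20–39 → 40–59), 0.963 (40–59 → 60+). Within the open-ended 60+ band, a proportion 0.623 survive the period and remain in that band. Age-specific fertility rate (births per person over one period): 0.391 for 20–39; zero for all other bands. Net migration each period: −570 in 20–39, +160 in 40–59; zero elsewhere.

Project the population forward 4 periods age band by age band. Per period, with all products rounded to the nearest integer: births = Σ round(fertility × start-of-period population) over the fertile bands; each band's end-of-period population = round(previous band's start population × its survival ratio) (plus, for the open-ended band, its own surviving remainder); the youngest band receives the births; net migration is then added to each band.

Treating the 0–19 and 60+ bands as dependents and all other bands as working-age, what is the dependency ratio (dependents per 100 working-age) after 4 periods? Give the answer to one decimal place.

Numbering the bands 1..4 from youngest to oldest:
— Period 1 —
Births: 10200 × 0.391 = 3988
Band 2: 4100 × 0.958 = 3928
Band 3: 10200 × 0.935 = 9537
Band 4: 17900 × 0.963 + 11200 × 0.623 = 17238 + 6978 = 24216
Net migration: Band 2 − 570 → 3358; Band 3 + 160 → 9697
Giving 3988 / 3358 / 9697 / 24216.
— Period 2 —
Births: 3358 × 0.391 = 1313
Band 2: 3988 × 0.958 = 3821
Band 3: 3358 × 0.935 = 3140
Band 4: 9697 × 0.963 + 24216 × 0.623 = 9338 + 15087 = 24425
Net migration: Band 2 − 570 → 3251; Band 3 + 160 → 3300
Giving 1313 / 3251 / 3300 / 24425.
— Period 3 —
Births: 3251 × 0.391 = 1271
Band 2: 1313 × 0.958 = 1258
Band 3: 3251 × 0.935 = 3040
Band 4: 3300 × 0.963 + 24425 × 0.623 = 3178 + 15217 = 18395
Net migration: Band 2 − 570 → 688; Band 3 + 160 → 3200
Giving 1271 / 688 / 3200 / 18395.
— Period 4 —
Births: 688 × 0.391 = 269
Band 2: 1271 × 0.958 = 1218
Band 3: 688 × 0.935 = 643
Band 4: 3200 × 0.963 + 18395 × 0.623 = 3082 + 11460 = 14542
Net migration: Band 2 − 570 → 648; Band 3 + 160 → 803
Giving 269 / 648 / 803 / 14542.
Dependents (band 0–19 + band 60+) = 269 + 14542 = 14811; working-age = 1451; ratio = 14811/1451 × 100 = 1020.7

1020.7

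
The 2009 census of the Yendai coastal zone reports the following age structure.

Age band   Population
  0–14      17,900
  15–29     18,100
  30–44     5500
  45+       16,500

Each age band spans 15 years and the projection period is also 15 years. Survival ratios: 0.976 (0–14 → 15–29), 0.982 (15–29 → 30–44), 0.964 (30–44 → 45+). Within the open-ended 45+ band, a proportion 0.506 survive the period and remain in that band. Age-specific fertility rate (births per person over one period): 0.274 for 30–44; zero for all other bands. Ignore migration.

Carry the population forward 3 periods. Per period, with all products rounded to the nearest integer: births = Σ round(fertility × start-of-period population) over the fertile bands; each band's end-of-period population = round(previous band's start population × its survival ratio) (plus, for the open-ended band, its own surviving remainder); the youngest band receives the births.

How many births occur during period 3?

(Groups numbered youngest = 1 to oldest = 4.)
[period 1]
Births: 5500 × 0.274 = 1507
Group 2: 17900 × 0.976 = 17470
Group 3: 18100 × 0.982 = 17774
Group 4: 5500 × 0.964 + 16500 × 0.506 = 5302 + 8349 = 13651
End of period: [1507, 17470, 17774, 13651]
[period 2]
Births: 17774 × 0.274 = 4870
Group 2: 1507 × 0.976 = 1471
Group 3: 17470 × 0.982 = 17156
Group 4: 17774 × 0.964 + 13651 × 0.506 = 17134 + 6907 = 24041
End of period: [4870, 1471, 17156, 24041]
[period 3]
Births: 17156 × 0.274 = 4701
Group 2: 4870 × 0.976 = 4753
Group 3: 1471 × 0.982 = 1445
Group 4: 17156 × 0.964 + 24041 × 0.506 = 16538 + 12165 = 28703
End of period: [4701, 4753, 1445, 28703]

4701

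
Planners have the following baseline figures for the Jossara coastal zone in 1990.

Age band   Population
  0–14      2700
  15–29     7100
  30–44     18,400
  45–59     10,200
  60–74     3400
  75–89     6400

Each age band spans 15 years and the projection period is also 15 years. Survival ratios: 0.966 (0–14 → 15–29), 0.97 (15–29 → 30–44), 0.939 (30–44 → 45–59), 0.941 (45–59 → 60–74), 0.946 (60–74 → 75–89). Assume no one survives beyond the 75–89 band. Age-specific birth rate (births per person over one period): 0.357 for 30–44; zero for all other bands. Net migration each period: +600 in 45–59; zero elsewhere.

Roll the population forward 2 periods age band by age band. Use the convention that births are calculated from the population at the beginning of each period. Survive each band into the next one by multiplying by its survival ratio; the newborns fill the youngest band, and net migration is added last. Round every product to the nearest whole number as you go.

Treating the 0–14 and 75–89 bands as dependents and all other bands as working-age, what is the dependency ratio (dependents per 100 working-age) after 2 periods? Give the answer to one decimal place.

35.2

— Period 1 —
Births: 18400 * 0.357 = 6569
15–29: 2700 * 0.966 = 2608
30–44: 7100 * 0.97 = 6887
45–59: 18400 * 0.939 = 17278
60–74: 10200 * 0.941 = 9598
75–89: 3400 * 0.946 = 3216
Net migration: 45–59 + 600 → 17878
→ [6569, 2608, 6887, 17878, 9598, 3216]
— Period 2 —
Births: 6887 * 0.357 = 2459
15–29: 6569 * 0.966 = 6346
30–44: 2608 * 0.97 = 2530
45–59: 6887 * 0.939 = 6467
60–74: 17878 * 0.941 = 16823
75–89: 9598 * 0.946 = 9080
Net migration: 45–59 + 600 → 7067
→ [2459, 6346, 2530, 7067, 16823, 9080]
Dependents (band 0–14 + band 75–89) = 2459 + 9080 = 11539; working-age = 32766; ratio = 11539/32766 × 100 = 35.2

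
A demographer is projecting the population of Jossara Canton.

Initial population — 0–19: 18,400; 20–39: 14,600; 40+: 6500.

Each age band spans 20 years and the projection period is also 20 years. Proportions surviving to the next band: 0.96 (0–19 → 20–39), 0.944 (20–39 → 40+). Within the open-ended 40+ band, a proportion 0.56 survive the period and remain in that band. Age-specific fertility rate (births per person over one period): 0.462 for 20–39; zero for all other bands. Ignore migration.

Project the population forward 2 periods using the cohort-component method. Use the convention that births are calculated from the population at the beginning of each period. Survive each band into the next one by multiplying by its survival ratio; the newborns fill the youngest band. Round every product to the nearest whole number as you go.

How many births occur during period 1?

6745

Call the bands 1 to 3, youngest first.
[period 1]
Births: 14600 * 0.462 = 6745
Band 2: 18400 * 0.96 = 17664
Band 3: 14600 * 0.944 + 6500 * 0.56 = 13782 + 3640 = 17422
→ [6745, 17664, 17422]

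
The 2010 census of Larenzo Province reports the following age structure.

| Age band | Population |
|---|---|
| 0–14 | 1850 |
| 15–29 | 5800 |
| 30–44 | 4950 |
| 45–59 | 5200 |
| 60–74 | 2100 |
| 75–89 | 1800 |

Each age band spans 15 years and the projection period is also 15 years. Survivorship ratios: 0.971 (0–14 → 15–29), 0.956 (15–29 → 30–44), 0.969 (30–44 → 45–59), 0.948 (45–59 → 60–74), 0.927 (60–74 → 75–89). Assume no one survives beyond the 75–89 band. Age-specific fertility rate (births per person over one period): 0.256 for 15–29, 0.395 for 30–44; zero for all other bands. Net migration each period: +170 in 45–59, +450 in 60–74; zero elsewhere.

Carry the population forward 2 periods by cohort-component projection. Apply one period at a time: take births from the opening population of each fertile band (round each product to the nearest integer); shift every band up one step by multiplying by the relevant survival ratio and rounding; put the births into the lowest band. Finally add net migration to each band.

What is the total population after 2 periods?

23396

Period 1:
Births: 5800 * 0.256 = 1485  |  4950 * 0.395 = 1955 ⇒ total 3440
15–29: 1850 * 0.971 = 1796
30–44: 5800 * 0.956 = 5545
45–59: 4950 * 0.969 = 4797
60–74: 5200 * 0.948 = 4930
75–89: 2100 * 0.927 = 1947
Net migration: 45–59 + 170 → 4967; 60–74 + 450 → 5380
Giving 3440 / 1796 / 5545 / 4967 / 5380 / 1947.
Period 2:
Births: 1796 * 0.256 = 460  |  5545 * 0.395 = 2190 ⇒ total 2650
15–29: 3440 * 0.971 = 3340
30–44: 1796 * 0.956 = 1717
45–59: 5545 * 0.969 = 5373
60–74: 4967 * 0.948 = 4709
75–89: 5380 * 0.927 = 4987
Net migration: 45–59 + 170 → 5543; 60–74 + 450 → 5159
Giving 2650 / 3340 / 1717 / 5543 / 5159 / 4987.
Total after period 2: 2650 + 3340 + 1717 + 5543 + 5159 + 4987 = 23396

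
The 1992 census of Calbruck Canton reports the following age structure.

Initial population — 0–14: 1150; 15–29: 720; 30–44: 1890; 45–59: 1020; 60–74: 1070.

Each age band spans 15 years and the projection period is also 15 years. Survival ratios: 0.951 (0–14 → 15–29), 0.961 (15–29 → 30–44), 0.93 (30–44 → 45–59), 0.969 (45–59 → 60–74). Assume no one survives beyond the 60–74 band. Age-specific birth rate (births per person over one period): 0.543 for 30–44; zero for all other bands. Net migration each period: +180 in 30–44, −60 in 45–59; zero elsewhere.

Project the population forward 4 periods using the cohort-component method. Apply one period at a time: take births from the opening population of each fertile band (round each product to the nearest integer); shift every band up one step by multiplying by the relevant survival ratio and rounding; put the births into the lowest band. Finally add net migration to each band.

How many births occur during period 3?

Let group 1 be 0–14 through group 5 = 60–74.
[period 1]
Births: 1890 × 0.543 = 1026
Group 2: 1150 × 0.951 = 1094
Group 3: 720 × 0.961 = 692
Group 4: 1890 × 0.93 = 1758
Group 5: 1020 × 0.969 = 988
Net migration: Group 3 + 180 → 872; Group 4 − 60 → 1698
End of period: [1026, 1094, 872, 1698, 988]
[period 2]
Births: 872 × 0.543 = 473
Group 2: 1026 × 0.951 = 976
Group 3: 1094 × 0.961 = 1051
Group 4: 872 × 0.93 = 811
Group 5: 1698 × 0.969 = 1645
Net migration: Group 3 + 180 → 1231; Group 4 − 60 → 751
End of period: [473, 976, 1231, 751, 1645]
[period 3]
Births: 1231 × 0.543 = 668
Group 2: 473 × 0.951 = 450
Group 3: 976 × 0.961 = 938
Group 4: 1231 × 0.93 = 1145
Group 5: 751 × 0.969 = 728
Net migration: Group 3 + 180 → 1118; Group 4 − 60 → 1085
End of period: [668, 450, 1118, 1085, 728]

668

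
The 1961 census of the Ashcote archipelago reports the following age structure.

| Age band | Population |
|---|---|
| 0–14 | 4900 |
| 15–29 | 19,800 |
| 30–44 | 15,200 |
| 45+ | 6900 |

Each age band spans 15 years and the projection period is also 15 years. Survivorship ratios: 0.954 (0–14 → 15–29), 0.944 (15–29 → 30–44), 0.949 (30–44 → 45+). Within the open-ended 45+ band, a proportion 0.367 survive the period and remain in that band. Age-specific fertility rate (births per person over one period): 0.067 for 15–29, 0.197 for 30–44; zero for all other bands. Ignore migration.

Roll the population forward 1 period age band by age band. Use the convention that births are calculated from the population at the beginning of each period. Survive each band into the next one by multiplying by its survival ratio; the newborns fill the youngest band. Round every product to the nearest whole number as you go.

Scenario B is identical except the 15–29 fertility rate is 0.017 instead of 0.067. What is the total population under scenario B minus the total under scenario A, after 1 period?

— Period 1 —
Births: 19800 * 0.067 = 1327 ; 15200 * 0.197 = 2994 — total 4321
15–29: 4900 * 0.954 = 4675
30–44: 19800 * 0.944 = 18691
45+: 15200 * 0.949 + 6900 * 0.367 = 14425 + 2532 = 16957
Giving 4321 / 4675 / 18691 / 16957.
Scenario A total after 1 period: 44644
Scenario B projection —
— Period 1 —
Births: 19800 * 0.017 = 337 ; 15200 * 0.197 = 2994 — total 3331
15–29: 4900 * 0.954 = 4675
30–44: 19800 * 0.944 = 18691
45+: 15200 * 0.949 + 6900 * 0.367 = 14425 + 2532 = 16957
Giving 3331 / 4675 / 18691 / 16957.
Scenario B total after 1 period: 43654
Difference B − A = 43654 − 44644 = -990

-990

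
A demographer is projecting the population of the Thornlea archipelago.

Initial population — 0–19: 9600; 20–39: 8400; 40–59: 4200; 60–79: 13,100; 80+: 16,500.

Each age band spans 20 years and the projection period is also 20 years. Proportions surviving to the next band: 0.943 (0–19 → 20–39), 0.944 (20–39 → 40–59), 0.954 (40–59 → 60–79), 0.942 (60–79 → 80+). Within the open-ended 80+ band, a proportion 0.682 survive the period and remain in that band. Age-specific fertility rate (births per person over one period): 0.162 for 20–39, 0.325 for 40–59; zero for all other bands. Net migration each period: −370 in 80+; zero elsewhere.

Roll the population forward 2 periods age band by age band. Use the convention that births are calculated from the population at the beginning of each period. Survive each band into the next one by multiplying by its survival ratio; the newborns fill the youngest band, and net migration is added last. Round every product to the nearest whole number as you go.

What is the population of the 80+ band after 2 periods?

— Period 1 —
Births: 8400 * 0.162 = 1361, 4200 * 0.325 = 1365 → 2726
20–39: 9600 * 0.943 = 9053
40–59: 8400 * 0.944 = 7930
60–79: 4200 * 0.954 = 4007
80+: 13100 * 0.942 + 16500 * 0.682 = 12340 + 11253 = 23593
Net migration: 80+ − 370 → 23223
End of period: [2726, 9053, 7930, 4007, 23223]
— Period 2 —
Births: 9053 * 0.162 = 1467, 7930 * 0.325 = 2577 → 4044
20–39: 2726 * 0.943 = 2571
40–59: 9053 * 0.944 = 8546
60–79: 7930 * 0.954 = 7565
80+: 4007 * 0.942 + 23223 * 0.682 = 3775 + 15838 = 19613
Net migration: 80+ − 370 → 19243
End of period: [4044, 2571, 8546, 7565, 19243]

19243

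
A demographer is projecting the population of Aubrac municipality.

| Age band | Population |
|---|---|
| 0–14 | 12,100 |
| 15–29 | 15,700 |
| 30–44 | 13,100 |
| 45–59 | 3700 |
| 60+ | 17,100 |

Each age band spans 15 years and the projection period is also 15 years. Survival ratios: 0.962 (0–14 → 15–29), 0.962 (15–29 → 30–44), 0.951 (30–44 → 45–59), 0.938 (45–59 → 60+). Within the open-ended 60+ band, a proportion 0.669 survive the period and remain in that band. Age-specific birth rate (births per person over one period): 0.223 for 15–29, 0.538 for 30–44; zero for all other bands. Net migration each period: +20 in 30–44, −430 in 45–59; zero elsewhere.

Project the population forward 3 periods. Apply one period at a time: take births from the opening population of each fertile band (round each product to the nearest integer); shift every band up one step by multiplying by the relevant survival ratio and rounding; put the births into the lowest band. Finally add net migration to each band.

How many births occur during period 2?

Call the bands 1 to 5, youngest first.
Period 1:
Births: 15700 × 0.223 = 3501 ; 13100 × 0.538 = 7048 ⇒ total 10549
Band 2: 12100 × 0.962 = 11640
Band 3: 15700 × 0.962 = 15103
Band 4: 13100 × 0.951 = 12458
Band 5: 3700 × 0.938 + 17100 × 0.669 = 3471 + 11440 = 14911
Net migration: Band 3 + 20 → 15123; Band 4 − 430 → 12028
→ [10549, 11640, 15123, 12028, 14911]
Period 2:
Births: 11640 × 0.223 = 2596 ; 15123 × 0.538 = 8136 ⇒ total 10732
Band 2: 10549 × 0.962 = 10148
Band 3: 11640 × 0.962 = 11198
Band 4: 15123 × 0.951 = 14382
Band 5: 12028 × 0.938 + 14911 × 0.669 = 11282 + 9975 = 21257
Net migration: Band 3 + 20 → 11218; Band 4 − 430 → 13952
→ [10732, 10148, 11218, 13952, 21257]

10732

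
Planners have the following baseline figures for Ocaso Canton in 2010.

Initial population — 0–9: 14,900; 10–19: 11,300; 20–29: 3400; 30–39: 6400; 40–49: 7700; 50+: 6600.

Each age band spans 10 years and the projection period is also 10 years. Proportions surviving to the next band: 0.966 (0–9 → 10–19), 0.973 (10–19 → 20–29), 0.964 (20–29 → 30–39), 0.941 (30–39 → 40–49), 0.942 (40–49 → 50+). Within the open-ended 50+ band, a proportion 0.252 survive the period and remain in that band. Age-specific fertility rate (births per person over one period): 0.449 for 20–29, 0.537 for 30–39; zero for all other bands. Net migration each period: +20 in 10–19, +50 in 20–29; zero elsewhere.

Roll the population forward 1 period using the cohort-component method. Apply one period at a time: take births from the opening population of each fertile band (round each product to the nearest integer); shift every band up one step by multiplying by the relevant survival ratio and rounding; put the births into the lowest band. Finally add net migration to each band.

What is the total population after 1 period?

Period 1:
Births: 3400 × 0.449 = 1527 ; 6400 × 0.537 = 3437 ⇒ total 4964
10–19: 14900 × 0.966 = 14393
20–29: 11300 × 0.973 = 10995
30–39: 3400 × 0.964 = 3278
40–49: 6400 × 0.941 = 6022
50+: 7700 × 0.942 + 6600 × 0.252 = 7253 + 1663 = 8916
Net migration: 10–19 + 20 → 14413; 20–29 + 50 → 11045
Giving 4964 / 14413 / 11045 / 3278 / 6022 / 8916.
Total after period 1: 4964 + 14413 + 11045 + 3278 + 6022 + 8916 = 48638

48638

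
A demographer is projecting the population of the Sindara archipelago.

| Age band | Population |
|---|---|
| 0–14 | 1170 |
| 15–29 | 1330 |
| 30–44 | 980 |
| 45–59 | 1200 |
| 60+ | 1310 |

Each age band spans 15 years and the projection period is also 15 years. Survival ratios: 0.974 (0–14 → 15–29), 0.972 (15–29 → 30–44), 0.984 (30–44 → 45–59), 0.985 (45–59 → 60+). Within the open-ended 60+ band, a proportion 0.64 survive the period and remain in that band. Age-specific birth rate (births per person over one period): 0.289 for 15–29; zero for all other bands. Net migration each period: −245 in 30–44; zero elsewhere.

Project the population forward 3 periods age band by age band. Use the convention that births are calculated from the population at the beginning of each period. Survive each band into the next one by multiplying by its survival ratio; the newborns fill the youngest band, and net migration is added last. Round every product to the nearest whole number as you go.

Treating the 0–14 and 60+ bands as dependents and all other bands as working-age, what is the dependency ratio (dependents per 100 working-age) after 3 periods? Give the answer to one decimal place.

198.8

Numbering the groups 1..5 from youngest to oldest:
Period 1:
Births: 1330 × 0.289 = 384
Group 2: 1170 × 0.974 = 1140
Group 3: 1330 × 0.972 = 1293
Group 4: 980 × 0.984 = 964
Group 5: 1200 × 0.985 + 1310 × 0.64 = 1182 + 838 = 2020
Net migration: Group 3 − 245 → 1048
Giving 384 / 1140 / 1048 / 964 / 2020.
Period 2:
Births: 1140 × 0.289 = 329
Group 2: 384 × 0.974 = 374
Group 3: 1140 × 0.972 = 1108
Group 4: 1048 × 0.984 = 1031
Group 5: 964 × 0.985 + 2020 × 0.64 = 950 + 1293 = 2243
Net migration: Group 3 − 245 → 863
Giving 329 / 374 / 863 / 1031 / 2243.
Period 3:
Births: 374 × 0.289 = 108
Group 2: 329 × 0.974 = 320
Group 3: 374 × 0.972 = 364
Group 4: 863 × 0.984 = 849
Group 5: 1031 × 0.985 + 2243 × 0.64 = 1016 + 1436 = 2452
Net migration: Group 3 − 245 → 119
Giving 108 / 320 / 119 / 849 / 2452.
Dependents (band 0–14 + band 60+) = 108 + 2452 = 2560; working-age = 1288; ratio = 2560/1288 × 100 = 198.8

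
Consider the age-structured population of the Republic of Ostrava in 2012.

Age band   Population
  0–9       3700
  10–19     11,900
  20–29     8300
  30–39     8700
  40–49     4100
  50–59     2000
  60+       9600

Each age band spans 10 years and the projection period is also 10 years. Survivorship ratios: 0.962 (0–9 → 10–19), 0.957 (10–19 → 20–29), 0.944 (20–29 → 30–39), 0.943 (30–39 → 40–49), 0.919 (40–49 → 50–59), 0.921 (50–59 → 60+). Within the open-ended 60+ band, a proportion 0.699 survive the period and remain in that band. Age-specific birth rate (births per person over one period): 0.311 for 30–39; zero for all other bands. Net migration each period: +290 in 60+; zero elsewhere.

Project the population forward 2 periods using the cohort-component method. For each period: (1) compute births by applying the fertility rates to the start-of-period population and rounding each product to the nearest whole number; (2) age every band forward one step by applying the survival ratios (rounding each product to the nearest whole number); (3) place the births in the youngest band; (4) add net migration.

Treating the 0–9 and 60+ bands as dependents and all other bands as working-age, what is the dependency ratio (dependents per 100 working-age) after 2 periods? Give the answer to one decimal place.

39.1

[period 1]
Births: 8700 * 0.311 = 2706
10–19: 3700 * 0.962 = 3559
20–29: 11900 * 0.957 = 11388
30–39: 8300 * 0.944 = 7835
40–49: 8700 * 0.943 = 8204
50–59: 4100 * 0.919 = 3768
60+: 2000 * 0.921 + 9600 * 0.699 = 1842 + 6710 = 8552
Net migration: 60+ + 290 → 8842
End of period: [2706, 3559, 11388, 7835, 8204, 3768, 8842]
[period 2]
Births: 7835 * 0.311 = 2437
10–19: 2706 * 0.962 = 2603
20–29: 3559 * 0.957 = 3406
30–39: 11388 * 0.944 = 10750
40–49: 7835 * 0.943 = 7388
50–59: 8204 * 0.919 = 7539
60+: 3768 * 0.921 + 8842 * 0.699 = 3470 + 6181 = 9651
Net migration: 60+ + 290 → 9941
End of period: [2437, 2603, 3406, 10750, 7388, 7539, 9941]
Dependents (band 0–9 + band 60+) = 2437 + 9941 = 12378; working-age = 31686; ratio = 12378/31686 × 100 = 39.1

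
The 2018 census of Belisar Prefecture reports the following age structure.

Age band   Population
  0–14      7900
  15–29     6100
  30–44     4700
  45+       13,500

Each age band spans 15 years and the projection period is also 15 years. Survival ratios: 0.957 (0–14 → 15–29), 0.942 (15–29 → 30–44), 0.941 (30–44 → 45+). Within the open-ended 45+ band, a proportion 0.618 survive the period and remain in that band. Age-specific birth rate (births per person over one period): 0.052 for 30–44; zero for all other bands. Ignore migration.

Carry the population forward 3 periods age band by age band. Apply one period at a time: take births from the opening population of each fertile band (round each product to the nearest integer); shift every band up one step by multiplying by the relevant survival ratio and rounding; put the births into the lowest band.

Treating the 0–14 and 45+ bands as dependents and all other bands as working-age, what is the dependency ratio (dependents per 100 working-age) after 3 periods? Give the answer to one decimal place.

Let group 1 be 0–14 through group 4 = 45+.
After projecting period 1:
Births: 4700 × 0.052 = 244
Group 2: 7900 × 0.957 = 7560
Group 3: 6100 × 0.942 = 5746
Group 4: 4700 × 0.941 + 13500 × 0.618 = 4423 + 8343 = 12766
Giving 244 / 7560 / 5746 / 12766.
After projecting period 2:
Births: 5746 × 0.052 = 299
Group 2: 244 × 0.957 = 234
Group 3: 7560 × 0.942 = 7122
Group 4: 5746 × 0.941 + 12766 × 0.618 = 5407 + 7889 = 13296
Giving 299 / 234 / 7122 / 13296.
After projecting period 3:
Births: 7122 × 0.052 = 370
Group 2: 299 × 0.957 = 286
Group 3: 234 × 0.942 = 220
Group 4: 7122 × 0.941 + 13296 × 0.618 = 6702 + 8217 = 14919
Giving 370 / 286 / 220 / 14919.
Dependents (band 0–14 + band 45+) = 370 + 14919 = 15289; working-age = 506; ratio = 15289/506 × 100 = 3021.5

3021.5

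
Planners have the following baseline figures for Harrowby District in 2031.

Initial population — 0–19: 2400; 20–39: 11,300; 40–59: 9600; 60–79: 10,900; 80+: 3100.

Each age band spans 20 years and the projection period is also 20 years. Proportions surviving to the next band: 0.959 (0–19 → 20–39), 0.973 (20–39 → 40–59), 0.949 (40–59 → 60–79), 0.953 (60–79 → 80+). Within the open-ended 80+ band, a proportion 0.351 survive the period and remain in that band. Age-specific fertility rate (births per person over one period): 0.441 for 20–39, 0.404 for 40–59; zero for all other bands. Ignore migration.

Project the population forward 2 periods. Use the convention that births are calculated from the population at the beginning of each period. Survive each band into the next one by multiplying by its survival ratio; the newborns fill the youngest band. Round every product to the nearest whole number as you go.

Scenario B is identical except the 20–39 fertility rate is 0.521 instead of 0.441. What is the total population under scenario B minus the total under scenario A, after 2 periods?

Period 1:
Births: 11300 × 0.441 = 4983  |  9600 × 0.404 = 3878 → 8861
20–39: 2400 × 0.959 = 2302
40–59: 11300 × 0.973 = 10995
60–79: 9600 × 0.949 = 9110
80+: 10900 × 0.953 + 3100 × 0.351 = 10388 + 1088 = 11476
→ [8861, 2302, 10995, 9110, 11476]
Period 2:
Births: 2302 × 0.441 = 1015  |  10995 × 0.404 = 4442 → 5457
20–39: 8861 × 0.959 = 8498
40–59: 2302 × 0.973 = 2240
60–79: 10995 × 0.949 = 10434
80+: 9110 × 0.953 + 11476 × 0.351 = 8682 + 4028 = 12710
→ [5457, 8498, 2240, 10434, 12710]
Scenario A total after 2 periods: 39339
Scenario B projection —
Period 1:
Births: 11300 × 0.521 = 5887  |  9600 × 0.404 = 3878 → 9765
20–39: 2400 × 0.959 = 2302
40–59: 11300 × 0.973 = 10995
60–79: 9600 × 0.949 = 9110
80+: 10900 × 0.953 + 3100 × 0.351 = 10388 + 1088 = 11476
→ [9765, 2302, 10995, 9110, 11476]
Period 2:
Births: 2302 × 0.521 = 1199  |  10995 × 0.404 = 4442 → 5641
20–39: 9765 × 0.959 = 9365
40–59: 2302 × 0.973 = 2240
60–79: 10995 × 0.949 = 10434
80+: 9110 × 0.953 + 11476 × 0.351 = 8682 + 4028 = 12710
→ [5641, 9365, 2240, 10434, 12710]
Scenario B total after 2 periods: 40390
Difference B − A = 40390 − 39339 = 1051

1051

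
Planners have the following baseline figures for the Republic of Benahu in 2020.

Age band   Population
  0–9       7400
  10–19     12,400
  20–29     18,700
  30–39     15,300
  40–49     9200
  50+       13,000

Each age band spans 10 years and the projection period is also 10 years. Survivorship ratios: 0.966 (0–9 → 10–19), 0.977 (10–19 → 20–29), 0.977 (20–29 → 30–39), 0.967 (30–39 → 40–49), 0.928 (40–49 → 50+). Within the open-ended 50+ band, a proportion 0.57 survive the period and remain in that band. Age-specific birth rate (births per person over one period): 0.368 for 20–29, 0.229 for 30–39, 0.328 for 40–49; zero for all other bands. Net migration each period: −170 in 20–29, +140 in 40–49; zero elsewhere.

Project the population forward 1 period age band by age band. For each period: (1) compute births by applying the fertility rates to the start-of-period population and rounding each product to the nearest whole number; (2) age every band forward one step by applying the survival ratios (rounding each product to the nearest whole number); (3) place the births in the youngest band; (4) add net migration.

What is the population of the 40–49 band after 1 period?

14935

Let band 1 be 0–9 through band 6 = 50+.
Period 1:
Births: 18700 * 0.368 = 6882, 15300 * 0.229 = 3504, 9200 * 0.328 = 3018 → total 13404
Band 2: 7400 * 0.966 = 7148
Band 3: 12400 * 0.977 = 12115
Band 4: 18700 * 0.977 = 18270
Band 5: 15300 * 0.967 = 14795
Band 6: 9200 * 0.928 + 13000 * 0.57 = 8538 + 7410 = 15948
Net migration: Band 3 − 170 → 11945; Band 5 + 140 → 14935
→ [13404, 7148, 11945, 18270, 14935, 15948]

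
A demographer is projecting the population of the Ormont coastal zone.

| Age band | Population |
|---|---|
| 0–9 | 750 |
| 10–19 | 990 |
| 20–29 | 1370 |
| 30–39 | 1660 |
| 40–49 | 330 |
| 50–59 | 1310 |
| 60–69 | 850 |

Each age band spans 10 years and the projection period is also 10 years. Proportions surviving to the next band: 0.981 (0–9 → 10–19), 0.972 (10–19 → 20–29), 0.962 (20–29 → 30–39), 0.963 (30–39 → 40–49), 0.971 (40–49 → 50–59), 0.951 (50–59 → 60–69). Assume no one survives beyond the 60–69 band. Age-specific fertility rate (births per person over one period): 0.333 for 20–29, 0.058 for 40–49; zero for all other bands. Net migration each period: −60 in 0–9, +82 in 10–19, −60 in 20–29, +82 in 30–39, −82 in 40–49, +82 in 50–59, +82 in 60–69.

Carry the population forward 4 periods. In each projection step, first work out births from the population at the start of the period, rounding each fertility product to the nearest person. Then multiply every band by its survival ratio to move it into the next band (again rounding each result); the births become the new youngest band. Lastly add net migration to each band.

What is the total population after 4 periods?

Let group 1 be 0–9 through group 7 = 60–69.
— Period 1 —
Births: 1370 * 0.333 = 456 ; 330 * 0.058 = 19 → total 475
Group 2: 750 * 0.981 = 736
Group 3: 990 * 0.972 = 962
Group 4: 1370 * 0.962 = 1318
Group 5: 1660 * 0.963 = 1599
Group 6: 330 * 0.971 = 320
Group 7: 1310 * 0.951 = 1246
Net migration: Group 1 − 60 → 415; Group 2 + 82 → 818; Group 3 − 60 → 902; Group 4 + 82 → 1400; Group 5 − 82 → 1517; Group 6 + 82 → 402; Group 7 + 82 → 1328
Giving 415 / 818 / 902 / 1400 / 1517 / 402 / 1328.
— Period 2 —
Births: 902 * 0.333 = 300 ; 1517 * 0.058 = 88 → total 388
Group 2: 415 * 0.981 = 407
Group 3: 818 * 0.972 = 795
Group 4: 902 * 0.962 = 868
Group 5: 1400 * 0.963 = 1348
Group 6: 1517 * 0.971 = 1473
Group 7: 402 * 0.951 = 382
Net migration: Group 1 − 60 → 328; Group 2 + 82 → 489; Group 3 − 60 → 735; Group 4 + 82 → 950; Group 5 − 82 → 1266; Group 6 + 82 → 1555; Group 7 + 82 → 464
Giving 328 / 489 / 735 / 950 / 1266 / 1555 / 464.
— Period 3 —
Births: 735 * 0.333 = 245 ; 1266 * 0.058 = 73 → total 318
Group 2: 328 * 0.981 = 322
Group 3: 489 * 0.972 = 475
Group 4: 735 * 0.962 = 707
Group 5: 950 * 0.963 = 915
Group 6: 1266 * 0.971 = 1229
Group 7: 1555 * 0.951 = 1479
Net migration: Group 1 − 60 → 258; Group 2 + 82 → 404; Group 3 − 60 → 415; Group 4 + 82 → 789; Group 5 − 82 → 833; Group 6 + 82 → 1311; Group 7 + 82 → 1561
Giving 258 / 404 / 415 / 789 / 833 / 1311 / 1561.
— Period 4 —
Births: 415 * 0.333 = 138 ; 833 * 0.058 = 48 → total 186
Group 2: 258 * 0.981 = 253
Group 3: 404 * 0.972 = 393
Group 4: 415 * 0.962 = 399
Group 5: 789 * 0.963 = 760
Group 6: 833 * 0.971 = 809
Group 7: 1311 * 0.951 = 1247
Net migration: Group 1 − 60 → 126; Group 2 + 82 → 335; Group 3 − 60 → 333; Group 4 + 82 → 481; Group 5 − 82 → 678; Group 6 + 82 → 891; Group 7 + 82 → 1329
Giving 126 / 335 / 333 / 481 / 678 / 891 / 1329.
Total after period 4: 126 + 335 + 333 + 481 + 678 + 891 + 1329 = 4173

4173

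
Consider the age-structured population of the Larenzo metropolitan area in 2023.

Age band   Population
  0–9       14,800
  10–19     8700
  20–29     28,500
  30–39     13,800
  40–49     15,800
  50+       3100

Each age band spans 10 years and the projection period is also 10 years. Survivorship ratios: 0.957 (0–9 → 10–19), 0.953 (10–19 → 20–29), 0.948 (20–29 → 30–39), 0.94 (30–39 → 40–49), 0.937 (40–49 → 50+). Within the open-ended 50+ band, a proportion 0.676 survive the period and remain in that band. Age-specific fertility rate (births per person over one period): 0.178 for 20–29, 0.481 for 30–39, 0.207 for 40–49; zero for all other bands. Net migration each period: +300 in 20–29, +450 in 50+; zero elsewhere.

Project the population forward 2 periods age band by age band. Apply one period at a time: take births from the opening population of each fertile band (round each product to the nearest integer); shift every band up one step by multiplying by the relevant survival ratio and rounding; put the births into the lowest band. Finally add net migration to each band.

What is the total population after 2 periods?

103221

After projecting period 1:
Births: 28500 × 0.178 = 5073 ; 13800 × 0.481 = 6638 ; 15800 × 0.207 = 3271 — total 14982
10–19: 14800 × 0.957 = 14164
20–29: 8700 × 0.953 = 8291
30–39: 28500 × 0.948 = 27018
40–49: 13800 × 0.94 = 12972
50+: 15800 × 0.937 + 3100 × 0.676 = 14805 + 2096 = 16901
Net migration: 20–29 + 300 → 8591; 50+ + 450 → 17351
Population now: 0–9=14982, 10–19=14164, 20–29=8591, 30–39=27018, 40–49=12972, 50+=17351
After projecting period 2:
Births: 8591 × 0.178 = 1529 ; 27018 × 0.481 = 12996 ; 12972 × 0.207 = 2685 — total 17210
10–19: 14982 × 0.957 = 14338
20–29: 14164 × 0.953 = 13498
30–39: 8591 × 0.948 = 8144
40–49: 27018 × 0.94 = 25397
50+: 12972 × 0.937 + 17351 × 0.676 = 12155 + 11729 = 23884
Net migration: 20–29 + 300 → 13798; 50+ + 450 → 24334
Population now: 0–9=17210, 10–19=14338, 20–29=13798, 30–39=8144, 40–49=25397, 50+=24334
Total after period 2: 17210 + 14338 + 13798 + 8144 + 25397 + 24334 = 103221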